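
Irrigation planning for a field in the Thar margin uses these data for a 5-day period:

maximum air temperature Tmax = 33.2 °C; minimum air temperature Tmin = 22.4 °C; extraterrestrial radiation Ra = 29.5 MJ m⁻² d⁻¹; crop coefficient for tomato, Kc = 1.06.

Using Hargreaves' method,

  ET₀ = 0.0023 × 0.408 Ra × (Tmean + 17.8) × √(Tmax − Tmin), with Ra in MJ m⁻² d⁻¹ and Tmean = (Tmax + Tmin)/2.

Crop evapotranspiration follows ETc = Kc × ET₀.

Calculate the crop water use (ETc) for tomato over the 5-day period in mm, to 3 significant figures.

22.0 mm

Tmean = (33.2 + 22.4)/2 = 27.80 °C
0.408 Ra = 0.408 × 29.5 = 12.0360 mm/d equivalent
ET₀ = 0.0023 × 12.0360 × (27.80 + 17.8) × √10.8 = 0.0023 × 12.0360 × 45.60 × 3.2863 = 4.1484 mm/d
ETc = Kc × ET₀ = 1.06 × 4.1484 = 4.3973 mm/d
Over 5 days: 4.3973 × 5 = 21.987 mm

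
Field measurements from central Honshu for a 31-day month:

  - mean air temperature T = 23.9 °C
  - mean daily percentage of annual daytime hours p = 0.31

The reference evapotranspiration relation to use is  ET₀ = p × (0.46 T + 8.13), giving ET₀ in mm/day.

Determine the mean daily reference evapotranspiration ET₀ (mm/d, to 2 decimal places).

ET₀ = 0.31 × (0.46 × 23.9 + 8.13) = 0.31 × 19.124 = 5.9284 mm/d

5.93 mm/d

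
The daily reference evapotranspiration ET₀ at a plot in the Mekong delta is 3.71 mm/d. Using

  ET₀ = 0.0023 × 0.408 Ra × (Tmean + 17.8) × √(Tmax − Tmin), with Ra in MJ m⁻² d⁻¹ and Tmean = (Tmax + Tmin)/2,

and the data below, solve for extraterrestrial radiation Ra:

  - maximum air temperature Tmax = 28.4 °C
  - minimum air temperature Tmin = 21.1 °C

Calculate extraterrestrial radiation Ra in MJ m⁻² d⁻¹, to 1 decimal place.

34.4 MJ m⁻² d⁻¹

Tmean = (28.4+21.1)/2 = 24.75 °C; ΔT = 7.3
Ra = ET₀ / [0.0023 × 0.408 × (Tmean+17.8) × √ΔT]
   = 3.71 / (0.0023 × 0.408 × 42.55 × 2.7019) = 34.389 MJ m⁻² d⁻¹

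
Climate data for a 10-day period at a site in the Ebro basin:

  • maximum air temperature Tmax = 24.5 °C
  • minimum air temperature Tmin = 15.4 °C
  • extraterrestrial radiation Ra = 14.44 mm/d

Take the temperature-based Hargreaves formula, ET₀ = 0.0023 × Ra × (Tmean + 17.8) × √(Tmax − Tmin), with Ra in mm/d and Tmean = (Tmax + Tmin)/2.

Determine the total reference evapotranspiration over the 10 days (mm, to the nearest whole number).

Tmean = (24.5 + 15.4)/2 = 19.95 °C
ET₀ = 0.0023 × 14.44 × (19.95 + 17.8) × √9.1 = 0.0023 × 14.44 × 37.75 × 3.0166 = 3.7821 mm/d
Over 10 days: 3.7821 × 10 = 37.821 mm

38 mm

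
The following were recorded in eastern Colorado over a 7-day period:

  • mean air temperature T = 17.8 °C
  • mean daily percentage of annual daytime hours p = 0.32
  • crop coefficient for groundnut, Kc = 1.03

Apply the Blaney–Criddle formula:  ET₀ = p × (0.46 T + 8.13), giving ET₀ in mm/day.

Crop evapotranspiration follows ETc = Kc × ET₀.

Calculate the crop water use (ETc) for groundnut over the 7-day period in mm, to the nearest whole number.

ET₀ = 0.32 × (0.46 × 17.8 + 8.13) = 0.32 × 16.318 = 5.2218 mm/d
ETc = Kc × ET₀ = 1.03 × 5.2218 = 5.3785 mm/d
Over 7 days: 5.3785 × 7 = 37.650 mm

38 mm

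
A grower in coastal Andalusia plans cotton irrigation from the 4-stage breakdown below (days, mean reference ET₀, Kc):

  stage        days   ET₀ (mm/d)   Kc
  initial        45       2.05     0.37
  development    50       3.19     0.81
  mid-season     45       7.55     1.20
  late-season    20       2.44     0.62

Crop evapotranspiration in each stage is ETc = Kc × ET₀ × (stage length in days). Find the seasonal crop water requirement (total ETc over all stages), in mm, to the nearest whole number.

initial: 0.37 × 2.05 × 45 = 34.13 mm
development: 0.81 × 3.19 × 50 = 129.20 mm
mid-season: 1.20 × 7.55 × 45 = 407.70 mm
late-season: 0.62 × 2.44 × 20 = 30.26 mm
Seasonal total = 601.29 mm

601 mm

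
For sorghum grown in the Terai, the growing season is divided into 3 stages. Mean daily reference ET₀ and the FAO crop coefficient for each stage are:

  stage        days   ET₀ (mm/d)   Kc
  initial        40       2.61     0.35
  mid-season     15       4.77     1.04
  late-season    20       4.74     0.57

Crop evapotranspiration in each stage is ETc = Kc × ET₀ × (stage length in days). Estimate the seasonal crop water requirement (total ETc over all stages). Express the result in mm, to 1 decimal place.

165.0 mm

initial: 0.35 × 2.61 × 40 = 36.54 mm
mid-season: 1.04 × 4.77 × 15 = 74.41 mm
late-season: 0.57 × 4.74 × 20 = 54.04 mm
Seasonal total = 164.99 mm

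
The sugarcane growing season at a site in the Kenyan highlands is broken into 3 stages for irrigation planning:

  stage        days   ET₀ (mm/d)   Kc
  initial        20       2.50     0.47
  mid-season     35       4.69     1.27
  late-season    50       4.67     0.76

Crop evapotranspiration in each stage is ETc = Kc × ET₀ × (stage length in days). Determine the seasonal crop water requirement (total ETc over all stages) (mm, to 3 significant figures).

409 mm

initial: 0.47 × 2.50 × 20 = 23.50 mm
mid-season: 1.27 × 4.69 × 35 = 208.47 mm
late-season: 0.76 × 4.67 × 50 = 177.46 mm
Seasonal total = 409.43 mm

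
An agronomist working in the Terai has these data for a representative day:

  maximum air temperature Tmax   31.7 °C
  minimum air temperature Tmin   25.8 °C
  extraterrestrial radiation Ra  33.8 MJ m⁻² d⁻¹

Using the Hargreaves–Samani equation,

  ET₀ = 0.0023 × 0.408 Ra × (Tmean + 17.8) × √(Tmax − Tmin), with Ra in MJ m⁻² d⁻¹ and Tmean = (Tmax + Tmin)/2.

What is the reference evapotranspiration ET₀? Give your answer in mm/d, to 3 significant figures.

3.59 mm/d

Tmean = (31.7 + 25.8)/2 = 28.75 °C
0.408 Ra = 0.408 × 33.8 = 13.7904 mm/d equivalent
ET₀ = 0.0023 × 13.7904 × (28.75 + 17.8) × √5.9 = 0.0023 × 13.7904 × 46.55 × 2.4290 = 3.5863 mm/d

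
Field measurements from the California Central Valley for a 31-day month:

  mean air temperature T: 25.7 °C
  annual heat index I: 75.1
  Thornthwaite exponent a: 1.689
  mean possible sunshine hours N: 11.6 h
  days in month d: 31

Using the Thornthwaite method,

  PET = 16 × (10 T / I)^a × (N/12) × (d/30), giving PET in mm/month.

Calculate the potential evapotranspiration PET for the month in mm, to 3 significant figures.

128 mm

10T/I = 10 × 25.7 / 75.1 = 3.4221
(10T/I)^a = 3.4221^1.689 = 7.9877
Uncorrected PET = 16 × 7.9877 = 127.803 mm
Correction = (N/12)(d/30) = (11.6/12)(31/30) = 0.9989
PET = 127.803 × 0.9989 = 127.662 mm/month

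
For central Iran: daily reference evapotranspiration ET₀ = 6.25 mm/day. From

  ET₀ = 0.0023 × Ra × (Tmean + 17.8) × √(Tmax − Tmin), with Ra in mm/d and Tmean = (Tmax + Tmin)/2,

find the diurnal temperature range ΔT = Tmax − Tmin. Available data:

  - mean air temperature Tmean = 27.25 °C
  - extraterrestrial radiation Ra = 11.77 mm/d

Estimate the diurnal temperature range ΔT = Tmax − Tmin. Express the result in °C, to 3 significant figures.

26.3 °C

√ΔT = ET₀ / [0.0023 × Ra × (Tmean+17.8)] = 6.25 / (0.0023 × 11.77 × 45.05) = 5.1248
ΔT = 5.1248² = 26.264 °C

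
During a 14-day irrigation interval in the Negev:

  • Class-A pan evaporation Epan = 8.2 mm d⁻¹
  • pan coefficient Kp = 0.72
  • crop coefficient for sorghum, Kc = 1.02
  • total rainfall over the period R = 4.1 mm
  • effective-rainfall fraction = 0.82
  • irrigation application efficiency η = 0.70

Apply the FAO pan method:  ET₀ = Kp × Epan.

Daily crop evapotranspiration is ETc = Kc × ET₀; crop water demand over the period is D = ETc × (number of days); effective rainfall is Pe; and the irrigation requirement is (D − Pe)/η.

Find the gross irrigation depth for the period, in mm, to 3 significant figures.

116 mm

ET₀ = 0.72 × 8.2 = 5.9040 mm/d
ETc = Kc × ET₀ = 1.02 × 5.9040 = 6.0221 mm/d
Crop demand D = ETc × 14 d = 6.0221 × 14 = 84.309 mm
Pe = 0.82 × 4.1 = 3.362 mm
D − Pe = 84.309 − 3.362 = 80.947 mm
Gross irrigation = 80.947 / 0.70 = 115.639 mm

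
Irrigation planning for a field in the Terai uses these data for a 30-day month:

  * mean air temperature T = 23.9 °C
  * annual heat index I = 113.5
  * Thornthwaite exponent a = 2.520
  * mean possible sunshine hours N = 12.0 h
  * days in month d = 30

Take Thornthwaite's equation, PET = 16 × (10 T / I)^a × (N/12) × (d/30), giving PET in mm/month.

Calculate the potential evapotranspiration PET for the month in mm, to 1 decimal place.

10T/I = 10 × 23.9 / 113.5 = 2.1057
(10T/I)^a = 2.1057^2.520 = 6.5307
Uncorrected PET = 16 × 6.5307 = 104.491 mm
Correction = (N/12)(d/30) = (12.0/12)(30/30) = 1.0000
PET = 104.491 × 1.0000 = 104.491 mm/month

104.5 mm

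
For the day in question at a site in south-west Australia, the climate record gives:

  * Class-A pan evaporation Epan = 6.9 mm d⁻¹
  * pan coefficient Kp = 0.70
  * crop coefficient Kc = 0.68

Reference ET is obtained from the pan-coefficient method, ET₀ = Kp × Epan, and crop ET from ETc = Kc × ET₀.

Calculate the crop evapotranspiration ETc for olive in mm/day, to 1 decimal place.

3.3 mm/day

ET₀ = 0.70 × 6.9 = 4.8300 mm/d
ETc = Kc × ET₀ = 0.68 × 4.8300 = 3.2844 mm/d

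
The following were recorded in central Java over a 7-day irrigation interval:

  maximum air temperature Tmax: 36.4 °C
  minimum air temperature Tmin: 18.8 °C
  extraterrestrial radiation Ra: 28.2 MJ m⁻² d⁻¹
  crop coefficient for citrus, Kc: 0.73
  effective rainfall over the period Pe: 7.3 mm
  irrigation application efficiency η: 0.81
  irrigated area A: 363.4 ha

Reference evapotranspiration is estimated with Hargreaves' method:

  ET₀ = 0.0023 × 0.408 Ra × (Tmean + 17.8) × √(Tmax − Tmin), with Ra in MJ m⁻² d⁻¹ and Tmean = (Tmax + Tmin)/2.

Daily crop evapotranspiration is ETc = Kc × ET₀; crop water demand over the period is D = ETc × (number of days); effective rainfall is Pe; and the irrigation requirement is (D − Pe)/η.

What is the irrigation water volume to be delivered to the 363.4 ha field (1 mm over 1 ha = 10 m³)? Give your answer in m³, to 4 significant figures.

Tmean = (36.4 + 18.8)/2 = 27.60 °C
0.408 Ra = 0.408 × 28.2 = 11.5056 mm/d equivalent
ET₀ = 0.0023 × 11.5056 × (27.60 + 17.8) × √17.6 = 0.0023 × 11.5056 × 45.40 × 4.1952 = 5.0402 mm/d
ETc = Kc × ET₀ = 0.73 × 5.0402 = 3.6793 mm/d
Crop demand D = ETc × 7 d = 3.6793 × 7 = 25.755 mm
D − Pe = 25.755 − 7.3 = 18.455 mm
Gross irrigation = 18.455 / 0.81 = 22.784 mm
Volume = 22.784 mm × 363.4 ha × 10 = 82797.1 m³

82800 m³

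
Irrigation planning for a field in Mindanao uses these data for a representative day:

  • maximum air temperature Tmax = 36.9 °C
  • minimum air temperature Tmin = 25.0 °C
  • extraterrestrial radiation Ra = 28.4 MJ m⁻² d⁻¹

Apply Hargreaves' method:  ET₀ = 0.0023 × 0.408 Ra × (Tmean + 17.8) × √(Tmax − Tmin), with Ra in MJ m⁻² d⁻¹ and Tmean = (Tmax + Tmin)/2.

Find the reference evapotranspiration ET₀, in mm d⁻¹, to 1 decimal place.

Tmean = (36.9 + 25.0)/2 = 30.95 °C
0.408 Ra = 0.408 × 28.4 = 11.5872 mm/d equivalent
ET₀ = 0.0023 × 11.5872 × (30.95 + 17.8) × √11.9 = 0.0023 × 11.5872 × 48.75 × 3.4496 = 4.4818 mm/d

4.5 mm d⁻¹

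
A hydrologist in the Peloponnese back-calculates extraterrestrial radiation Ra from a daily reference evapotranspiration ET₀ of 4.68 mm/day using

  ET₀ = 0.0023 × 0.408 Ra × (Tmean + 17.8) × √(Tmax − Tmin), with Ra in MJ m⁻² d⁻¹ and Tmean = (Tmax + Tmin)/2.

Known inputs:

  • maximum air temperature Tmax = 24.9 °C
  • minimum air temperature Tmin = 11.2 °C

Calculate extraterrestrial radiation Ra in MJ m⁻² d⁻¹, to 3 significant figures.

37.6 MJ m⁻² d⁻¹

Tmean = (24.9+11.2)/2 = 18.05 °C; ΔT = 13.7
Ra = ET₀ / [0.0023 × 0.408 × (Tmean+17.8) × √ΔT]
   = 4.68 / (0.0023 × 0.408 × 35.85 × 3.7014) = 37.584 MJ m⁻² d⁻¹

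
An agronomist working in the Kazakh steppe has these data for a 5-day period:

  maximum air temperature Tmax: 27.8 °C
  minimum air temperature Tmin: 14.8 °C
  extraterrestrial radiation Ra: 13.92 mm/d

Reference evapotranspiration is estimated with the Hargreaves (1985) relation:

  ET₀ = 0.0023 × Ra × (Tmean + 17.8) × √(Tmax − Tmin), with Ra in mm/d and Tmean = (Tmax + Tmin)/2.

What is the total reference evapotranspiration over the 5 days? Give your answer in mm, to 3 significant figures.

Tmean = (27.8 + 14.8)/2 = 21.30 °C
ET₀ = 0.0023 × 13.92 × (21.30 + 17.8) × √13.0 = 0.0023 × 13.92 × 39.10 × 3.6056 = 4.5136 mm/d
Over 5 days: 4.5136 × 5 = 22.568 mm

22.6 mm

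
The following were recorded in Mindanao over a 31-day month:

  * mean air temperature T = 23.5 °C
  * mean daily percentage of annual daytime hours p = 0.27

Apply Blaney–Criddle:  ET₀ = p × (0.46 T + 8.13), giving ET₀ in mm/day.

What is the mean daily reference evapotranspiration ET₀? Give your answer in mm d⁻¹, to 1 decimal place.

ET₀ = 0.27 × (0.46 × 23.5 + 8.13) = 0.27 × 18.940 = 5.1138 mm/d

5.1 mm d⁻¹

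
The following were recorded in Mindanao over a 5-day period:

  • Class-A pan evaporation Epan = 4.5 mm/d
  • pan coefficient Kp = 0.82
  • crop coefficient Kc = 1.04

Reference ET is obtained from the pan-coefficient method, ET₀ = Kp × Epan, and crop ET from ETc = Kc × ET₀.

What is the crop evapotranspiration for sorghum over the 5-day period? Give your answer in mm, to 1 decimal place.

ET₀ = 0.82 × 4.5 = 3.6900 mm/d
ETc = Kc × ET₀ = 1.04 × 3.6900 = 3.8376 mm/d
Over 5 days: 3.8376 × 5 = 19.188 mm

19.2 mm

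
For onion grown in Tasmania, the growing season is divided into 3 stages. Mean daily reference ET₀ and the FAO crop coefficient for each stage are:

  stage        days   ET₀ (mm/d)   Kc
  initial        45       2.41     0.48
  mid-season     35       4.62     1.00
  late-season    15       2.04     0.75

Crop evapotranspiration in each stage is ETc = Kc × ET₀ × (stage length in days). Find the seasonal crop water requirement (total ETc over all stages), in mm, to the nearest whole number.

237 mm

initial: 0.48 × 2.41 × 45 = 52.06 mm
mid-season: 1.00 × 4.62 × 35 = 161.70 mm
late-season: 0.75 × 2.04 × 15 = 22.95 mm
Seasonal total = 236.71 mm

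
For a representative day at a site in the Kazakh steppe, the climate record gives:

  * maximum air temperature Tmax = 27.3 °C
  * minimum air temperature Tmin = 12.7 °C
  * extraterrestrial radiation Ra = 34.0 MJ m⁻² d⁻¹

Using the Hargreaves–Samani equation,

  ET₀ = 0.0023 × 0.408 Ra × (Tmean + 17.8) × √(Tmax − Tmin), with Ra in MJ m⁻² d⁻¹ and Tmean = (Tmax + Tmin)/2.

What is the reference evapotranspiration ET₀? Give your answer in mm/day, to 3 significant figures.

Tmean = (27.3 + 12.7)/2 = 20.00 °C
0.408 Ra = 0.408 × 34.0 = 13.8720 mm/d equivalent
ET₀ = 0.0023 × 13.8720 × (20.00 + 17.8) × √14.6 = 0.0023 × 13.8720 × 37.80 × 3.8210 = 4.6082 mm/d

4.61 mm/day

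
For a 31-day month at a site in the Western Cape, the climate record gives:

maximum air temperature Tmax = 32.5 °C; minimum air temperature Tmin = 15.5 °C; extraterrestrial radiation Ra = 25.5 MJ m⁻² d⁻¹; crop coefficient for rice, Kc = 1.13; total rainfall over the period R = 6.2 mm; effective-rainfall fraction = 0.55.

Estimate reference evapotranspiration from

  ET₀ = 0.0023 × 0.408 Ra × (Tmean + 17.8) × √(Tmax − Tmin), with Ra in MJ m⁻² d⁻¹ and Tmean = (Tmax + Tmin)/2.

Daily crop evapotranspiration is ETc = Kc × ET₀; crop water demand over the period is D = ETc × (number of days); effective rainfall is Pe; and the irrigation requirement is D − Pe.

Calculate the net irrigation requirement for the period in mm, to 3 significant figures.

141 mm

Tmean = (32.5 + 15.5)/2 = 24.00 °C
0.408 Ra = 0.408 × 25.5 = 10.4040 mm/d equivalent
ET₀ = 0.0023 × 10.4040 × (24.00 + 17.8) × √17.0 = 0.0023 × 10.4040 × 41.80 × 4.1231 = 4.1241 mm/d
ETc = Kc × ET₀ = 1.13 × 4.1241 = 4.6602 mm/d
Crop demand D = ETc × 31 d = 4.6602 × 31 = 144.466 mm
Pe = 0.55 × 6.2 = 3.410 mm
D − Pe = 144.466 − 3.410 = 141.056 mm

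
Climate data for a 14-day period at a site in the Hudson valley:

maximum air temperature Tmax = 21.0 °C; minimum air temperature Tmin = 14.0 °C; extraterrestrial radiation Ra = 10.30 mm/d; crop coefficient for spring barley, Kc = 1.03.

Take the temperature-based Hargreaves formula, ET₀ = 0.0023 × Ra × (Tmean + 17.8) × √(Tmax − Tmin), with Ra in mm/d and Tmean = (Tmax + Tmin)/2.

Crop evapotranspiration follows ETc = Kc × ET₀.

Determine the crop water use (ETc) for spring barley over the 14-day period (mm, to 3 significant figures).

Tmean = (21.0 + 14.0)/2 = 17.50 °C
ET₀ = 0.0023 × 10.30 × (17.50 + 17.8) × √7.0 = 0.0023 × 10.30 × 35.30 × 2.6458 = 2.2126 mm/d
ETc = Kc × ET₀ = 1.03 × 2.2126 = 2.2790 mm/d
Over 14 days: 2.2790 × 14 = 31.906 mm

31.9 mm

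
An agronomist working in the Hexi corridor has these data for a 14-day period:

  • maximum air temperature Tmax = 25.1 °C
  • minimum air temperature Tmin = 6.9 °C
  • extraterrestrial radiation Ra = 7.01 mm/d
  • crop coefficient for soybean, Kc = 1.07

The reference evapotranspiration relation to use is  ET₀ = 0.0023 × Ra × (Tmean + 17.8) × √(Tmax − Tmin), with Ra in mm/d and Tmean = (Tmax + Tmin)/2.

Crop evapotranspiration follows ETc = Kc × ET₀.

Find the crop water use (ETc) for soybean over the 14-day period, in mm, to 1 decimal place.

34.8 mm

Tmean = (25.1 + 6.9)/2 = 16.00 °C
ET₀ = 0.0023 × 7.01 × (16.00 + 17.8) × √18.2 = 0.0023 × 7.01 × 33.80 × 4.2661 = 2.3248 mm/d
ETc = Kc × ET₀ = 1.07 × 2.3248 = 2.4875 mm/d
Over 14 days: 2.4875 × 14 = 34.825 mm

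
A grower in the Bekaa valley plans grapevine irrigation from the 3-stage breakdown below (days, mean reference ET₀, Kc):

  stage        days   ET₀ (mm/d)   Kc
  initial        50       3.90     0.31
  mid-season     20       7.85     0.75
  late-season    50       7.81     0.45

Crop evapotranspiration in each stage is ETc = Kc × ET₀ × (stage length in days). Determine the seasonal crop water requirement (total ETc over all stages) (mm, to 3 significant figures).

initial: 0.31 × 3.90 × 50 = 60.45 mm
mid-season: 0.75 × 7.85 × 20 = 117.75 mm
late-season: 0.45 × 7.81 × 50 = 175.73 mm
Seasonal total = 353.93 mm

354 mm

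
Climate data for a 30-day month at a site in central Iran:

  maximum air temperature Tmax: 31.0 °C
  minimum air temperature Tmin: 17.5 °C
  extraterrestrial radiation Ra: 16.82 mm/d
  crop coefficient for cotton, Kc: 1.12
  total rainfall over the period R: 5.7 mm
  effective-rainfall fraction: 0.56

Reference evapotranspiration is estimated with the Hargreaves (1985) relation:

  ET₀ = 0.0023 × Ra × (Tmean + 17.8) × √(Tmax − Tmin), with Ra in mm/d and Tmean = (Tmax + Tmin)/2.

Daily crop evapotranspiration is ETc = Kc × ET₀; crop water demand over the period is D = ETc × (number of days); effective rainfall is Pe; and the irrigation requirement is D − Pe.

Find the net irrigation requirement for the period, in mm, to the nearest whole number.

198 mm

Tmean = (31.0 + 17.5)/2 = 24.25 °C
ET₀ = 0.0023 × 16.82 × (24.25 + 17.8) × √13.5 = 0.0023 × 16.82 × 42.05 × 3.6742 = 5.9770 mm/d
ETc = Kc × ET₀ = 1.12 × 5.9770 = 6.6942 mm/d
Crop demand D = ETc × 30 d = 6.6942 × 30 = 200.826 mm
Pe = 0.56 × 5.7 = 3.192 mm
D − Pe = 200.826 − 3.192 = 197.634 mm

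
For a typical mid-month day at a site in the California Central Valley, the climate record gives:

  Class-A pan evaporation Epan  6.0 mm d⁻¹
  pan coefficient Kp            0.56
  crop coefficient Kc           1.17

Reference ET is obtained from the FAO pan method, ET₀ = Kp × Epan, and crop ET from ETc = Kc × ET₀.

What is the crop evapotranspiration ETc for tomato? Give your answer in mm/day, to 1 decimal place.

ET₀ = 0.56 × 6.0 = 3.3600 mm/d
ETc = Kc × ET₀ = 1.17 × 3.3600 = 3.9312 mm/d

3.9 mm/day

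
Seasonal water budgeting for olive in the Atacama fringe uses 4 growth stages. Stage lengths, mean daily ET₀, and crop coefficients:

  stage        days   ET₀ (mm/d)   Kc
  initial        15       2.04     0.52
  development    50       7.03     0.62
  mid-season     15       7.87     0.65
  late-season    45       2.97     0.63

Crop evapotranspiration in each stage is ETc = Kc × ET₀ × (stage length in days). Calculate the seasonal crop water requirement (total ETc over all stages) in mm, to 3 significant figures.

initial: 0.52 × 2.04 × 15 = 15.91 mm
development: 0.62 × 7.03 × 50 = 217.93 mm
mid-season: 0.65 × 7.87 × 15 = 76.73 mm
late-season: 0.63 × 2.97 × 45 = 84.20 mm
Seasonal total = 394.77 mm

395 mm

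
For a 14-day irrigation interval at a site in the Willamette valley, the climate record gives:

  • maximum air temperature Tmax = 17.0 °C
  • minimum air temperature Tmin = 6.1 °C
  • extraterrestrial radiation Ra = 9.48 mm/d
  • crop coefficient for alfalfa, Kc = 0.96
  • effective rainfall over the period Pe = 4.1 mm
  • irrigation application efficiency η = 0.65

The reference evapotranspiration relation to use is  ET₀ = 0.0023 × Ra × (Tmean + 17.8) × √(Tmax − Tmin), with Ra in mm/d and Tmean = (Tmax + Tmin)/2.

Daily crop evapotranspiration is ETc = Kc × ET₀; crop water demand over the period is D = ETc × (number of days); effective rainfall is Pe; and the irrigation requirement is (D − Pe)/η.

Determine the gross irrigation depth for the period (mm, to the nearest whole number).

37 mm

Tmean = (17.0 + 6.1)/2 = 11.55 °C
ET₀ = 0.0023 × 9.48 × (11.55 + 17.8) × √10.9 = 0.0023 × 9.48 × 29.35 × 3.3015 = 2.1128 mm/d
ETc = Kc × ET₀ = 0.96 × 2.1128 = 2.0283 mm/d
Crop demand D = ETc × 14 d = 2.0283 × 14 = 28.396 mm
D − Pe = 28.396 − 4.1 = 24.296 mm
Gross irrigation = 24.296 / 0.65 = 37.378 mm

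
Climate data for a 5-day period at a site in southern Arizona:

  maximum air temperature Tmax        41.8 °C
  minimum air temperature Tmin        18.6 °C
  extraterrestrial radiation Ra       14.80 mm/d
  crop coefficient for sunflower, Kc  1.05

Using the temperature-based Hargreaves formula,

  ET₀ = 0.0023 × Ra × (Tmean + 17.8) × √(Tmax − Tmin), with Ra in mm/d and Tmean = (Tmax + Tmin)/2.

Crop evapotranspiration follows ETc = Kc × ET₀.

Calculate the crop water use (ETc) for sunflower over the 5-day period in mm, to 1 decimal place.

41.3 mm

Tmean = (41.8 + 18.6)/2 = 30.20 °C
ET₀ = 0.0023 × 14.80 × (30.20 + 17.8) × √23.2 = 0.0023 × 14.80 × 48.00 × 4.8166 = 7.8699 mm/d
ETc = Kc × ET₀ = 1.05 × 7.8699 = 8.2634 mm/d
Over 5 days: 8.2634 × 5 = 41.317 mm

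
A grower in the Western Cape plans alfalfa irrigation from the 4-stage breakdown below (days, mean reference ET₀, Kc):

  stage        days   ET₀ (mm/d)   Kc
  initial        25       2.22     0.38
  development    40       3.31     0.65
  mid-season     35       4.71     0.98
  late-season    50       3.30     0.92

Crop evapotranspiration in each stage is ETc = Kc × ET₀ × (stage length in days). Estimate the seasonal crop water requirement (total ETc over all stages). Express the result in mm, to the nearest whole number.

initial: 0.38 × 2.22 × 25 = 21.09 mm
development: 0.65 × 3.31 × 40 = 86.06 mm
mid-season: 0.98 × 4.71 × 35 = 161.55 mm
late-season: 0.92 × 3.30 × 50 = 151.80 mm
Seasonal total = 420.50 mm

421 mm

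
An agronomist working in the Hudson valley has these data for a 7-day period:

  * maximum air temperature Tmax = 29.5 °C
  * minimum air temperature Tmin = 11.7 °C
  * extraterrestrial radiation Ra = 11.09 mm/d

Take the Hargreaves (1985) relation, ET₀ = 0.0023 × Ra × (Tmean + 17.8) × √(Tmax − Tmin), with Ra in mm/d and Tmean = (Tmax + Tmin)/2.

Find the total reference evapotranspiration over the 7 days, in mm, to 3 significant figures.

28.9 mm

Tmean = (29.5 + 11.7)/2 = 20.60 °C
ET₀ = 0.0023 × 11.09 × (20.60 + 17.8) × √17.8 = 0.0023 × 11.09 × 38.40 × 4.2190 = 4.1324 mm/d
Over 7 days: 4.1324 × 7 = 28.927 mm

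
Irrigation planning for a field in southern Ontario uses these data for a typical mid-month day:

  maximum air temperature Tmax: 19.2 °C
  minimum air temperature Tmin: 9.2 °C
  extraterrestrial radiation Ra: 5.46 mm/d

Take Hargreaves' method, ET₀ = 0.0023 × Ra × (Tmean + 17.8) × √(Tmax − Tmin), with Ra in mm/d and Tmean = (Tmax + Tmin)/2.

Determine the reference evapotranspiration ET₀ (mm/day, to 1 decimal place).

1.3 mm/day

Tmean = (19.2 + 9.2)/2 = 14.20 °C
ET₀ = 0.0023 × 5.46 × (14.20 + 17.8) × √10.0 = 0.0023 × 5.46 × 32.00 × 3.1623 = 1.2708 mm/d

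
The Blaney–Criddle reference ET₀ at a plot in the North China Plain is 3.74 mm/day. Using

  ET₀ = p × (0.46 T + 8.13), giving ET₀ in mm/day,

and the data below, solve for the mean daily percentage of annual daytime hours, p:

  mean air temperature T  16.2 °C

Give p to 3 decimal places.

0.240

p = ET₀ / (0.46 T + 8.13) = 3.74 / (0.46 × 16.2 + 8.13) = 3.74 / 15.582 = 0.2400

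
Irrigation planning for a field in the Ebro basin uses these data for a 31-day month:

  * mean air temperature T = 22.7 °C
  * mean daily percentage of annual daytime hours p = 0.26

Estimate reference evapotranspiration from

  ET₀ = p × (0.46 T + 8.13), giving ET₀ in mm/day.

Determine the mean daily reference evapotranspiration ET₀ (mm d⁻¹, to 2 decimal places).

4.83 mm d⁻¹

ET₀ = 0.26 × (0.46 × 22.7 + 8.13) = 0.26 × 18.572 = 4.8287 mm/d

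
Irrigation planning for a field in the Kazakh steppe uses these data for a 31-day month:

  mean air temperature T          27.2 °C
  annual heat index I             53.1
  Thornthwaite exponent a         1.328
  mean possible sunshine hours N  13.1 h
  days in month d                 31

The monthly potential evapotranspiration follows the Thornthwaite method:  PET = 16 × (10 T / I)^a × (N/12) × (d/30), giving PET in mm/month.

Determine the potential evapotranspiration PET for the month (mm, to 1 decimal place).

10T/I = 10 × 27.2 / 53.1 = 5.1224
(10T/I)^a = 5.1224^1.328 = 8.7535
Uncorrected PET = 16 × 8.7535 = 140.056 mm
Correction = (N/12)(d/30) = (13.1/12)(31/30) = 1.1281
PET = 140.056 × 1.1281 = 157.997 mm/month

158.0 mm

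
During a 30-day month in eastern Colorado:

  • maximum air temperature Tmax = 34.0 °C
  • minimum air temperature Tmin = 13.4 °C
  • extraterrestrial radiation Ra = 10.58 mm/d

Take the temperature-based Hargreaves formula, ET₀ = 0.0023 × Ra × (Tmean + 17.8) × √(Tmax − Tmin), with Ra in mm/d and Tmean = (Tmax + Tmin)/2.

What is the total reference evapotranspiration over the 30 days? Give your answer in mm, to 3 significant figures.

138 mm

Tmean = (34.0 + 13.4)/2 = 23.70 °C
ET₀ = 0.0023 × 10.58 × (23.70 + 17.8) × √20.6 = 0.0023 × 10.58 × 41.50 × 4.5387 = 4.5835 mm/d
Over 30 days: 4.5835 × 30 = 137.505 mm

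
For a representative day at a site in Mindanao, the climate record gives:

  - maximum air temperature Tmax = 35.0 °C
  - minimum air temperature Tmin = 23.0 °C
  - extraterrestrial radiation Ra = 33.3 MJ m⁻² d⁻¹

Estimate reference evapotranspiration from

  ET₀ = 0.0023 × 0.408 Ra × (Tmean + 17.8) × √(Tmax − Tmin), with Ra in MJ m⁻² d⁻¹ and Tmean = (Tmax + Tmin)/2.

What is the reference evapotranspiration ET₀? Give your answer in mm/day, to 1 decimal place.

Tmean = (35.0 + 23.0)/2 = 29.00 °C
0.408 Ra = 0.408 × 33.3 = 13.5864 mm/d equivalent
ET₀ = 0.0023 × 13.5864 × (29.00 + 17.8) × √12.0 = 0.0023 × 13.5864 × 46.80 × 3.4641 = 5.0660 mm/d

5.1 mm/day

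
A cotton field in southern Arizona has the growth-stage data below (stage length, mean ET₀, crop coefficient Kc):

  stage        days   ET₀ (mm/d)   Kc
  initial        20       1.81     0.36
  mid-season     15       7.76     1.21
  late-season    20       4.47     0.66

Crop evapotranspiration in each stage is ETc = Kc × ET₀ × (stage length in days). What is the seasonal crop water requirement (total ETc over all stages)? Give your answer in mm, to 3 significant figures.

213 mm

initial: 0.36 × 1.81 × 20 = 13.03 mm
mid-season: 1.21 × 7.76 × 15 = 140.84 mm
late-season: 0.66 × 4.47 × 20 = 59.00 mm
Seasonal total = 212.87 mm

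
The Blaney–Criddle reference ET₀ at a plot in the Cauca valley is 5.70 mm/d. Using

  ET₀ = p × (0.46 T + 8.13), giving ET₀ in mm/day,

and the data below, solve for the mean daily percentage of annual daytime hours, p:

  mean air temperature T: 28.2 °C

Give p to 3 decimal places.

p = ET₀ / (0.46 T + 8.13) = 5.70 / (0.46 × 28.2 + 8.13) = 5.70 / 21.102 = 0.2701

0.270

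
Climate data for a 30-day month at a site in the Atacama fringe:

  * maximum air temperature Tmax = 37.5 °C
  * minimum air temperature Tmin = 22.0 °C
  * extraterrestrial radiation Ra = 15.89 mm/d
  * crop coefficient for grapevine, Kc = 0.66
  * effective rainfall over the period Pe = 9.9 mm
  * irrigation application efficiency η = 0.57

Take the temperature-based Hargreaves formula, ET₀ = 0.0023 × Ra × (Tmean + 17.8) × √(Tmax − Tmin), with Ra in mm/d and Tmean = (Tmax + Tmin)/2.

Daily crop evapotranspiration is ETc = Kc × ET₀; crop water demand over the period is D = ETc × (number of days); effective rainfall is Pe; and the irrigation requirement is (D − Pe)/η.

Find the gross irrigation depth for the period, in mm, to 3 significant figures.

220 mm

Tmean = (37.5 + 22.0)/2 = 29.75 °C
ET₀ = 0.0023 × 15.89 × (29.75 + 17.8) × √15.5 = 0.0023 × 15.89 × 47.55 × 3.9370 = 6.8418 mm/d
ETc = Kc × ET₀ = 0.66 × 6.8418 = 4.5156 mm/d
Crop demand D = ETc × 30 d = 4.5156 × 30 = 135.468 mm
D − Pe = 135.468 − 9.9 = 125.568 mm
Gross irrigation = 125.568 / 0.57 = 220.295 mm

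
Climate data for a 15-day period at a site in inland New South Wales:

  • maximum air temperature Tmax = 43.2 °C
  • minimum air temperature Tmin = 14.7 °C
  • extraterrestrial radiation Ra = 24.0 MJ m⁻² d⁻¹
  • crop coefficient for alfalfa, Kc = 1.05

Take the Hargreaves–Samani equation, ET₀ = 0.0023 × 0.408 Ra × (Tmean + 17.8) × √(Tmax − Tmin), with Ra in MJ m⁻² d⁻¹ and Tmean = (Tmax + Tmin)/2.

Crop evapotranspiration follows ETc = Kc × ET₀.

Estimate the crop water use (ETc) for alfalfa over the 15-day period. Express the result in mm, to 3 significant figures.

88.5 mm

Tmean = (43.2 + 14.7)/2 = 28.95 °C
0.408 Ra = 0.408 × 24.0 = 9.7920 mm/d equivalent
ET₀ = 0.0023 × 9.7920 × (28.95 + 17.8) × √28.5 = 0.0023 × 9.7920 × 46.75 × 5.3385 = 5.6208 mm/d
ETc = Kc × ET₀ = 1.05 × 5.6208 = 5.9018 mm/d
Over 15 days: 5.9018 × 15 = 88.527 mm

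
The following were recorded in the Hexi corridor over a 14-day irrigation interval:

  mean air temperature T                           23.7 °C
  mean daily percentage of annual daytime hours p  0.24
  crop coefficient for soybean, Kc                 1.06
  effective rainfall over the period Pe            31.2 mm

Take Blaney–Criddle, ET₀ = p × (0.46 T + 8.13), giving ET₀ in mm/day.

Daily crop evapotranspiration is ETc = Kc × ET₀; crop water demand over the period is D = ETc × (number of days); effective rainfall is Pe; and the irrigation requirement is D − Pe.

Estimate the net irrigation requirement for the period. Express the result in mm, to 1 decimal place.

36.6 mm

ET₀ = 0.24 × (0.46 × 23.7 + 8.13) = 0.24 × 19.032 = 4.5677 mm/d
ETc = Kc × ET₀ = 1.06 × 4.5677 = 4.8418 mm/d
Crop demand D = ETc × 14 d = 4.8418 × 14 = 67.785 mm
D − Pe = 67.785 − 31.2 = 36.585 mm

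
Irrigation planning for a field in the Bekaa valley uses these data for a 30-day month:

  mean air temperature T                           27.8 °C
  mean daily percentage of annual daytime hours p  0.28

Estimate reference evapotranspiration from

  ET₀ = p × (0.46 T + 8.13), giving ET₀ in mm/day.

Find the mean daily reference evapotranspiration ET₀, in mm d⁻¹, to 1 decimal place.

ET₀ = 0.28 × (0.46 × 27.8 + 8.13) = 0.28 × 20.918 = 5.8570 mm/d

5.9 mm d⁻¹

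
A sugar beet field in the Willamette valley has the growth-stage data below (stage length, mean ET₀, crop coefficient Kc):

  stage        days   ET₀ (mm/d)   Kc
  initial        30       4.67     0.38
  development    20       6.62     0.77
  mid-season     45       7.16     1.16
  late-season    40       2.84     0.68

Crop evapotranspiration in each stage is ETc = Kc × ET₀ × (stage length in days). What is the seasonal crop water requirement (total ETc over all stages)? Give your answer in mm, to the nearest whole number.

606 mm

initial: 0.38 × 4.67 × 30 = 53.24 mm
development: 0.77 × 6.62 × 20 = 101.95 mm
mid-season: 1.16 × 7.16 × 45 = 373.75 mm
late-season: 0.68 × 2.84 × 40 = 77.25 mm
Seasonal total = 606.19 mm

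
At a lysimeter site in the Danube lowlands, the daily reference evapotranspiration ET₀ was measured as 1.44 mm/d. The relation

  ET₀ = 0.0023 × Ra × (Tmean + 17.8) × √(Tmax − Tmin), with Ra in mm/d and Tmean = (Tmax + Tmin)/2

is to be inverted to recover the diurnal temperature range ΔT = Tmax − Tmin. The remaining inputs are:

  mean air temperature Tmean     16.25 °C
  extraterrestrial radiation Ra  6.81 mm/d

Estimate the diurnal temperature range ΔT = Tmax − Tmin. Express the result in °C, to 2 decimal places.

√ΔT = ET₀ / [0.0023 × Ra × (Tmean+17.8)] = 1.44 / (0.0023 × 6.81 × 34.05) = 2.7000
ΔT = 2.7000² = 7.290 °C

7.29 °C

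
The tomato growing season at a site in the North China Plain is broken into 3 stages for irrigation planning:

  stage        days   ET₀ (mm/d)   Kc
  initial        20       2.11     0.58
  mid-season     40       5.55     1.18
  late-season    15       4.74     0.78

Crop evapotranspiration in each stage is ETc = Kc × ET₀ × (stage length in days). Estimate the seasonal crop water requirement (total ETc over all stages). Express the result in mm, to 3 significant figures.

342 mm

initial: 0.58 × 2.11 × 20 = 24.48 mm
mid-season: 1.18 × 5.55 × 40 = 261.96 mm
late-season: 0.78 × 4.74 × 15 = 55.46 mm
Seasonal total = 341.90 mm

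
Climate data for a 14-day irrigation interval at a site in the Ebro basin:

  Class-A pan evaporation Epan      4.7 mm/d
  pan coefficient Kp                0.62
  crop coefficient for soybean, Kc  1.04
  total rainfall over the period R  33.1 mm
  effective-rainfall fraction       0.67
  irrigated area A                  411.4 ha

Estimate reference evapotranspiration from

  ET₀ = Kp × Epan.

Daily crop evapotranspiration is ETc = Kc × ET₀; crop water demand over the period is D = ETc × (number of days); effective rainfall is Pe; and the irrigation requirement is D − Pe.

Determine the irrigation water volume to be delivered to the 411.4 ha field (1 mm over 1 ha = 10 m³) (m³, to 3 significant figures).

ET₀ = 0.62 × 4.7 = 2.9140 mm/d
ETc = Kc × ET₀ = 1.04 × 2.9140 = 3.0306 mm/d
Crop demand D = ETc × 14 d = 3.0306 × 14 = 42.428 mm
Pe = 0.67 × 33.1 = 22.177 mm
D − Pe = 42.428 − 22.177 = 20.251 mm
Volume = 20.251 mm × 411.4 ha × 10 = 83312.6 m³

83300 m³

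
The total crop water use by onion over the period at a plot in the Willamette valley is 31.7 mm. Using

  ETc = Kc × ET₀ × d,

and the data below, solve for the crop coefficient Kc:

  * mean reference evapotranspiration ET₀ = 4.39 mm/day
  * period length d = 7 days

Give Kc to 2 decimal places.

ETc = Kc × ET₀ × d  ⇒  Kc = ETc / (ET₀ × d)
Kc = 31.7 / (4.39 × 7) = 31.7 / 30.73 = 1.0316

1.03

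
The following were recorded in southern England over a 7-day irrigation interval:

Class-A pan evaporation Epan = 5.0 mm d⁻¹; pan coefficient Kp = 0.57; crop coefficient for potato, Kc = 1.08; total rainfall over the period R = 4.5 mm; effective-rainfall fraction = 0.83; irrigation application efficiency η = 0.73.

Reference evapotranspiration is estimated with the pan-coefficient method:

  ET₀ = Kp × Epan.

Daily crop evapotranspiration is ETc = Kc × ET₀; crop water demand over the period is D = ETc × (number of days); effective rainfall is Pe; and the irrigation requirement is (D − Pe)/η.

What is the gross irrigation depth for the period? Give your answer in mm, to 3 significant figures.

24.4 mm

ET₀ = 0.57 × 5.0 = 2.8500 mm/d
ETc = Kc × ET₀ = 1.08 × 2.8500 = 3.0780 mm/d
Crop demand D = ETc × 7 d = 3.0780 × 7 = 21.546 mm
Pe = 0.83 × 4.5 = 3.735 mm
D − Pe = 21.546 − 3.735 = 17.811 mm
Gross irrigation = 17.811 / 0.73 = 24.399 mm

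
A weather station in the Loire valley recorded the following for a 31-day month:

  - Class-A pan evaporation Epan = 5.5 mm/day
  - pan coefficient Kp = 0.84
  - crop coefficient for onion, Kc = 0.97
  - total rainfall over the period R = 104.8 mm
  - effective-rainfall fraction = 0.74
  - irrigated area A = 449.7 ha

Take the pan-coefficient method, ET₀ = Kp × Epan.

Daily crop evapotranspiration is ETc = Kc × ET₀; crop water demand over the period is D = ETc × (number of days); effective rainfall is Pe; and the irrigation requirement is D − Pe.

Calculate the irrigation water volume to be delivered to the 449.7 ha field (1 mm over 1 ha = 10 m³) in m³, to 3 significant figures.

ET₀ = 0.84 × 5.5 = 4.6200 mm/d
ETc = Kc × ET₀ = 0.97 × 4.6200 = 4.4814 mm/d
Crop demand D = ETc × 31 d = 4.4814 × 31 = 138.923 mm
Pe = 0.74 × 104.8 = 77.552 mm
D − Pe = 138.923 − 77.552 = 61.371 mm
Volume = 61.371 mm × 449.7 ha × 10 = 275985.4 m³

276000 m³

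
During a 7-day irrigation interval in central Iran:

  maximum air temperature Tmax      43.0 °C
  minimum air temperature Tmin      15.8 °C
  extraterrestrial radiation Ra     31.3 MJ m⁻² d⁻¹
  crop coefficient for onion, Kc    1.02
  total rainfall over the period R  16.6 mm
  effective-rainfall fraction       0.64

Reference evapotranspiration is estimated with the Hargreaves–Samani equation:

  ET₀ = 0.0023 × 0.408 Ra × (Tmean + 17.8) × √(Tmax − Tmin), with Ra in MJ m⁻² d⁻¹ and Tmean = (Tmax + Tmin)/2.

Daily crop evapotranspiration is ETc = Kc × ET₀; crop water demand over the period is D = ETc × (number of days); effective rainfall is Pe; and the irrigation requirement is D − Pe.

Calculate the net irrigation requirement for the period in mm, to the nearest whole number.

41 mm

Tmean = (43.0 + 15.8)/2 = 29.40 °C
0.408 Ra = 0.408 × 31.3 = 12.7704 mm/d equivalent
ET₀ = 0.0023 × 12.7704 × (29.40 + 17.8) × √27.2 = 0.0023 × 12.7704 × 47.20 × 5.2154 = 7.2304 mm/d
ETc = Kc × ET₀ = 1.02 × 7.2304 = 7.3750 mm/d
Crop demand D = ETc × 7 d = 7.3750 × 7 = 51.625 mm
Pe = 0.64 × 16.6 = 10.624 mm
D − Pe = 51.625 − 10.624 = 41.001 mm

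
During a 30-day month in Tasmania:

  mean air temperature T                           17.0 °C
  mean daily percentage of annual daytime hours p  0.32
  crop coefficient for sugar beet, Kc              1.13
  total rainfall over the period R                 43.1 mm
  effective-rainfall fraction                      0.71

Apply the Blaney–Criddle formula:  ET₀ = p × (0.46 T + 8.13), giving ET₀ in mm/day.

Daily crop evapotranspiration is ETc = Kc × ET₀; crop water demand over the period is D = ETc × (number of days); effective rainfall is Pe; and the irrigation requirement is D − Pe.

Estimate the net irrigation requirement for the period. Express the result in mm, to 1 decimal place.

ET₀ = 0.32 × (0.46 × 17.0 + 8.13) = 0.32 × 15.950 = 5.1040 mm/d
ETc = Kc × ET₀ = 1.13 × 5.1040 = 5.7675 mm/d
Crop demand D = ETc × 30 d = 5.7675 × 30 = 173.025 mm
Pe = 0.71 × 43.1 = 30.601 mm
D − Pe = 173.025 − 30.601 = 142.424 mm

142.4 mm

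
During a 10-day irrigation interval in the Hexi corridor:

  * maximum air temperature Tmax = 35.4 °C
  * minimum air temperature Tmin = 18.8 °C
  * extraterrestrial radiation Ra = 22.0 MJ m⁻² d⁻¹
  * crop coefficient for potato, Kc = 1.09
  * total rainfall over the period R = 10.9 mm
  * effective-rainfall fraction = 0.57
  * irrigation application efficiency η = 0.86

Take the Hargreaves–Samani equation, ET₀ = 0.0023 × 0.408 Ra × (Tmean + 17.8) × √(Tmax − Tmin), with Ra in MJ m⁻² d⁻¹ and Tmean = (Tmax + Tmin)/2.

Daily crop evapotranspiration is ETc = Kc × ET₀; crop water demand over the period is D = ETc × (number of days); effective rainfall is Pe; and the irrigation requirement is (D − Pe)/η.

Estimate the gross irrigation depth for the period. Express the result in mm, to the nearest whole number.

41 mm

Tmean = (35.4 + 18.8)/2 = 27.10 °C
0.408 Ra = 0.408 × 22.0 = 8.9760 mm/d equivalent
ET₀ = 0.0023 × 8.9760 × (27.10 + 17.8) × √16.6 = 0.0023 × 8.9760 × 44.90 × 4.0743 = 3.7767 mm/d
ETc = Kc × ET₀ = 1.09 × 3.7767 = 4.1166 mm/d
Crop demand D = ETc × 10 d = 4.1166 × 10 = 41.166 mm
Pe = 0.57 × 10.9 = 6.213 mm
D − Pe = 41.166 − 6.213 = 34.953 mm
Gross irrigation = 34.953 / 0.86 = 40.643 mm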